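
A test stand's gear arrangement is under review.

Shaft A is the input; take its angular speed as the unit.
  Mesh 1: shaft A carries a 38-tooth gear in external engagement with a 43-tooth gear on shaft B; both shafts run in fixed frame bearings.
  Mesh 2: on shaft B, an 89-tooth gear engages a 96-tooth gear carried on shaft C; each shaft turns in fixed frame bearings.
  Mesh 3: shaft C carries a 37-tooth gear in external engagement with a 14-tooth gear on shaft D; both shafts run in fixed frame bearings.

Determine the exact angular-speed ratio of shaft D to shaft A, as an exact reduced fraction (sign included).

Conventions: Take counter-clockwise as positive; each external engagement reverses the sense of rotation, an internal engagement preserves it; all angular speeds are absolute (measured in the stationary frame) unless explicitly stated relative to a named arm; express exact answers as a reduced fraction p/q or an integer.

class = fixed-axis compound train [3 meshes; 3 ratios multiply, 3 sense flips]
mesh 1 [38T→43T]: running ratio 38/43, sense −
mesh 2 [89T→96T]: running ratio 1691/2064, sense +
mesh 3 [37T→14T]: running ratio 62567/28896, sense −
ω_out/ω_in = -62567/28896

-62567/28896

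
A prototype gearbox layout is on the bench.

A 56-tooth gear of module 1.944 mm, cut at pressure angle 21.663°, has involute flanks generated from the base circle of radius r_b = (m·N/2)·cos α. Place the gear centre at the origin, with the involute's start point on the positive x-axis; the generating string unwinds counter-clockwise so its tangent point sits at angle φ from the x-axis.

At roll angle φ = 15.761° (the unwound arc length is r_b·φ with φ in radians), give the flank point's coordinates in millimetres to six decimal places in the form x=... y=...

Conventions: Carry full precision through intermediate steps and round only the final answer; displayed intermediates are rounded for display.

topology: single-mesh involute geometry — m = 1.944, N = 56
pitch radius r_p = m·N/2 = 1.944·56/2 = 54.432000
base radius r_b = r_p·cos α = 54.432000·cos 21.663° = 50.587530
roll angle φ = 15.761° = 0.27508134 rad
x = r_b·(cos φ + φ·sin φ) = 52.465448
y = r_b·(sin φ − φ·cos φ) = 0.348350

x=52.465448 y=0.348350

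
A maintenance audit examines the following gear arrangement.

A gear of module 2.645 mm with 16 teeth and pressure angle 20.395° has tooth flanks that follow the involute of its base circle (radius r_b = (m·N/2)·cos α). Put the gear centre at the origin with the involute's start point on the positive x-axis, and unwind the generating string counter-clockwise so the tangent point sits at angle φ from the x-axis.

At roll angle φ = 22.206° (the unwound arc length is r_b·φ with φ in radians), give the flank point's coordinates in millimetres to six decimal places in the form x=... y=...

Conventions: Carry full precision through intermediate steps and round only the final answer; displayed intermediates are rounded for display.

x=21.267644 y=0.379127

topology: single-mesh involute geometry — m = 2.645, N = 16
pitch radius r_p = m·N/2 = 2.645·16/2 = 21.160000
base radius r_b = r_p·cos α = 21.160000·cos 20.395° = 19.833530
roll angle φ = 22.206° = 0.38756781 rad
x = r_b·(cos φ + φ·sin φ) = 21.267644
y = r_b·(sin φ − φ·cos φ) = 0.379127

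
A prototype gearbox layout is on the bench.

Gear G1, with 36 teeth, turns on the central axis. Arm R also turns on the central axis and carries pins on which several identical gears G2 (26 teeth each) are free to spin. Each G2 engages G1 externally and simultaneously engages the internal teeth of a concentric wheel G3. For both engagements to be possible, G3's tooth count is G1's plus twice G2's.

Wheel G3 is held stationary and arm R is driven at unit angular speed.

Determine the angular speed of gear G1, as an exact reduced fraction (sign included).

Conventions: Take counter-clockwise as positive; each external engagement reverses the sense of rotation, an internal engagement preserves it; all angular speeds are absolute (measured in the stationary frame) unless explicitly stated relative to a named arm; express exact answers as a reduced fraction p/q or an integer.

class = planetary set [G3 = 36+2·26 = 88; Willis about the carrier]
ring teeth: 36 + 2·26 = 88
36(ω_sun−ω_arm) = −88(ω_ring−ω_arm),  ω_ring = 0, ω_arm = 1
ω_sun = 1 − (88/36)(0−1) = 31/9
exact speed ratio = 31/9

31/9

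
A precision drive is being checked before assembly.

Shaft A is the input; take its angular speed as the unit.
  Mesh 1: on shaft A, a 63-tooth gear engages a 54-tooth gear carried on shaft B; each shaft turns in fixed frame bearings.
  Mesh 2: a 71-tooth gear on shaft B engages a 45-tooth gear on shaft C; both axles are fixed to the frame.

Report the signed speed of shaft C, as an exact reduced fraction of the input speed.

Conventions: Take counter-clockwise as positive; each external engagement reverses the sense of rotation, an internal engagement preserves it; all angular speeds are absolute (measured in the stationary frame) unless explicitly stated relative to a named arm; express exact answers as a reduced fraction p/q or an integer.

2-mesh fixed-axis compound train (all bearings frame-fixed)
mesh 1 [63T→54T]: |ω|/ω_in = 1×63/54 = 7/6, sense flips to −
mesh 2 [71T→45T]: |ω|/ω_in = (7/6)×71/45 = 497/270, sense flips to +
signed output speed (× input speed) = 497/270

497/270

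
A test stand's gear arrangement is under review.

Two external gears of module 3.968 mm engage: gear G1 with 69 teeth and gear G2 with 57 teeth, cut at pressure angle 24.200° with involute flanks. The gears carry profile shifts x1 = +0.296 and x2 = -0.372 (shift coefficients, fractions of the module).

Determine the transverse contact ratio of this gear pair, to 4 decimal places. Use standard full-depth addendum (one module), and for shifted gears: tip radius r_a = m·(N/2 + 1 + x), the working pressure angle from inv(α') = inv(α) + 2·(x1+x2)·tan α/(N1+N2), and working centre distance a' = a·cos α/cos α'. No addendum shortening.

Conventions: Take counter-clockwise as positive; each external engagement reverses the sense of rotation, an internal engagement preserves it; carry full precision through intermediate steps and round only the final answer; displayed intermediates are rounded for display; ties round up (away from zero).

1.5927

topology: single-mesh involute geometry — m = 3.968, 69T/57T pair
base radii: r_b1 = 124.865595, r_b2 = 103.149840
tip radii: r_a1 = 142.038528, r_a2 = 115.579904
inv(α') = inv(24.200°) + 2·(+0.296-0.372)·tan α/(69+57) = 0.02650599  ⇒  α' = 24.04509°
a' = a·cos α / cos α' = 249.9840·cos 24.200°/cos 24.04509° = 249.681523
action lengths: √(r_a1²−r_b1²) = 67.701747, √(r_a2²−r_b2²) = 52.142351
base pitch p_b = π·m·cos α = 11.370343
CR = (67.701747 + 52.142351 − 249.681523·sin 24.04509°)/11.370343 = 1.592741
contact ratio ≈ 1.5927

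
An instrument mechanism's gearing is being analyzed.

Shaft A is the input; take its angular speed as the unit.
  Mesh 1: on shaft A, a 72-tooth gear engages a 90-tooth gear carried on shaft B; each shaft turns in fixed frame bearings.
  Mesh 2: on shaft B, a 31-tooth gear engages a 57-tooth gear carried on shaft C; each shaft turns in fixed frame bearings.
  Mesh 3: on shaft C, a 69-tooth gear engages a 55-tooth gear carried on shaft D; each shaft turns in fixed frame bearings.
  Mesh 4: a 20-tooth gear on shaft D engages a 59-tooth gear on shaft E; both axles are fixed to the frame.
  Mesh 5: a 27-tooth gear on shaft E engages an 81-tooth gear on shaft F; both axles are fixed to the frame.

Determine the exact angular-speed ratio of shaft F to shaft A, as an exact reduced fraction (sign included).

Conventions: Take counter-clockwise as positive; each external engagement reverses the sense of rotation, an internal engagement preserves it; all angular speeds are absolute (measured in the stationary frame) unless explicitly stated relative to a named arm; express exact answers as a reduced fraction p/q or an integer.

class = fixed-axis compound train [5 meshes; 5 ratios multiply, 5 sense flips]
mesh 1 [72T→90T]: running ratio 4/5, sense −
mesh 2 [31T→57T]: running ratio 124/285, sense +
mesh 3 [69T→55T]: running ratio 2852/5225, sense −
mesh 4 [20T→59T]: running ratio 11408/61655, sense +
mesh 5 [27T→81T]: running ratio 11408/184965, sense −
ω_out/ω_in = -11408/184965

-11408/184965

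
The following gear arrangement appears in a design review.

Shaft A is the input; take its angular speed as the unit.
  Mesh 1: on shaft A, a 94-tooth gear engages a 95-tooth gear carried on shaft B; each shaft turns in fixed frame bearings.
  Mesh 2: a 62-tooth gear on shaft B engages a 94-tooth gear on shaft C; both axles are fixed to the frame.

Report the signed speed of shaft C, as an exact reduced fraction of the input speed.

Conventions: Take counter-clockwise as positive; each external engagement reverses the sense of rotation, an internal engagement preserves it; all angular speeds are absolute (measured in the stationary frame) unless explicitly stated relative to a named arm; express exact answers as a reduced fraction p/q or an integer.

62/95

2-mesh fixed-axis compound train (all bearings frame-fixed)
mesh 1 [94T→95T]: |ω|/ω_in = 1×94/95 = 94/95, sense flips to −
mesh 2 [62T→94T]: |ω|/ω_in = (94/95)×62/94 = 62/95, sense flips to +
signed output speed (× input speed) = 62/95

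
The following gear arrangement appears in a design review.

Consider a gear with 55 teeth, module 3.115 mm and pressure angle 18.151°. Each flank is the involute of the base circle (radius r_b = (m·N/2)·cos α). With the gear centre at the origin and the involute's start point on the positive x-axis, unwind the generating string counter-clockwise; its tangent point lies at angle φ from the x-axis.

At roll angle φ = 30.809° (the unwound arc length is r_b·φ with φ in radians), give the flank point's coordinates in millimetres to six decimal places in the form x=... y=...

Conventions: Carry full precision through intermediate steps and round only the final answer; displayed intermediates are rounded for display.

topology: single-mesh involute geometry — m = 3.115, N = 55
pitch radius r_p = m·N/2 = 3.115·55/2 = 85.662500
base radius r_b = r_p·cos α = 85.662500·cos 18.151° = 81.399833
roll angle φ = 30.809° = 0.53771849 rad
x = r_b·(cos φ + φ·sin φ) = 92.330765
y = r_b·(sin φ − φ·cos φ) = 4.097865

x=92.330765 y=4.097865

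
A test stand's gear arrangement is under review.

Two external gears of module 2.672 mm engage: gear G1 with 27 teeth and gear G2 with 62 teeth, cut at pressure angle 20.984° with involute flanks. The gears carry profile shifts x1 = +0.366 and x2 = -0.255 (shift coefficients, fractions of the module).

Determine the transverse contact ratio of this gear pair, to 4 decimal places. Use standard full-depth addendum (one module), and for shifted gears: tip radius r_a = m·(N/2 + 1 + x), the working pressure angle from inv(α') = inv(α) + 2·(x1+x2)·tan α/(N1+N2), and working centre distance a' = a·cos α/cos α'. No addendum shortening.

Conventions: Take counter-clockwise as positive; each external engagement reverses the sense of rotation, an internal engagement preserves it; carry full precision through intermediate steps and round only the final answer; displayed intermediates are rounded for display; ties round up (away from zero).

single-mesh involute tooth geometry (27T engaging 62T at module 2.672)
base radii: r_b1 = 33.679722, r_b2 = 77.338620
tip radii: r_a1 = 39.721952, r_a2 = 84.822640
inv(α') = inv(20.984°) + 2·(+0.366-0.255)·tan α/(27+62) = 0.01826048  ⇒  α' = 21.34959°
a' = a·cos α / cos α' = 118.9040·cos 20.984°/cos 21.34959° = 119.198139
action lengths: √(r_a1²−r_b1²) = 21.059673, √(r_a2²−r_b2²) = 34.837021
base pitch p_b = π·m·cos α = 7.837627
CR = (21.059673 + 34.837021 − 119.198139·sin 21.34959°)/7.837627 = 1.595090
contact ratio ≈ 1.5951

1.5951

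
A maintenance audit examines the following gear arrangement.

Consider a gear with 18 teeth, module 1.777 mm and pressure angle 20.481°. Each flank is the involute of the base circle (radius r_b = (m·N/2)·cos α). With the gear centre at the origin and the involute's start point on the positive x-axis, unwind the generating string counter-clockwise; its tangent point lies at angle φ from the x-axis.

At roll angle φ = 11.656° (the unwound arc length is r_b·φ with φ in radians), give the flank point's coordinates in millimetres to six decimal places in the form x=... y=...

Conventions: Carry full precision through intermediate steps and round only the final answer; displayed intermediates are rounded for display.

x=15.288878 y=0.041873

single-mesh involute tooth geometry (18T wheel at module 1.777)
pitch radius r_p = m·N/2 = 1.777·18/2 = 15.993000
base radius r_b = r_p·cos α = 15.993000·cos 20.481° = 14.982055
roll angle φ = 11.656° = 0.20343558 rad
x = r_b·(cos φ + φ·sin φ) = 15.288878
y = r_b·(sin φ − φ·cos φ) = 0.041873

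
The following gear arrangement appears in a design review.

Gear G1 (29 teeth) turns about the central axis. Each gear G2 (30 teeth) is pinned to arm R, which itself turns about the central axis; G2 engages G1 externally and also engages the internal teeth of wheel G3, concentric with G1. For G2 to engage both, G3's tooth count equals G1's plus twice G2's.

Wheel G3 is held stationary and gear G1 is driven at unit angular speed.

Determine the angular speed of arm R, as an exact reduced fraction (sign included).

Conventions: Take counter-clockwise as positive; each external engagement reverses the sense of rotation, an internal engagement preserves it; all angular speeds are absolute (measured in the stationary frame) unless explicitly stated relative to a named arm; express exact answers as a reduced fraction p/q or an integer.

29/118

planetary set (29T centre, 30T on arm, 89T internal) — Willis relation
ring teeth: 29 + 2·30 = 89
29(ω_sun−ω_arm) = −89(ω_ring−ω_arm),  ω_ring = 0, ω_sun = 1
29(1−ω_arm) = −89(0−ω_arm)  ⇒  118·ω_arm = 29  ⇒  ω_arm = 29/118
exact speed ratio = 29/118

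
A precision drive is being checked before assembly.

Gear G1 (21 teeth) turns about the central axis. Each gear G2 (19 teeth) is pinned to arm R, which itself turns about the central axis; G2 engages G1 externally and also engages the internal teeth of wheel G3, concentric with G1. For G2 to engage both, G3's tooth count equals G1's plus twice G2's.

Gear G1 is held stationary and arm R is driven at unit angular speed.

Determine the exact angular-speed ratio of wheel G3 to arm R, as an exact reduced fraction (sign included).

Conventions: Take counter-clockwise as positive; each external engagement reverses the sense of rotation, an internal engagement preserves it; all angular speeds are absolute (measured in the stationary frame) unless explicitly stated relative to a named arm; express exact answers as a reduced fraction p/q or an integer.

class = planetary set [G3 = 21+2·19 = 59; Willis about the carrier]
ring teeth: 21 + 2·19 = 59
21(ω_sun−ω_arm) = −59(ω_ring−ω_arm),  ω_sun = 0, ω_arm = 1
ω_ring = 1 − (21/59)(0−1) = 80/59
ω_out/ω_in = 80/59

80/59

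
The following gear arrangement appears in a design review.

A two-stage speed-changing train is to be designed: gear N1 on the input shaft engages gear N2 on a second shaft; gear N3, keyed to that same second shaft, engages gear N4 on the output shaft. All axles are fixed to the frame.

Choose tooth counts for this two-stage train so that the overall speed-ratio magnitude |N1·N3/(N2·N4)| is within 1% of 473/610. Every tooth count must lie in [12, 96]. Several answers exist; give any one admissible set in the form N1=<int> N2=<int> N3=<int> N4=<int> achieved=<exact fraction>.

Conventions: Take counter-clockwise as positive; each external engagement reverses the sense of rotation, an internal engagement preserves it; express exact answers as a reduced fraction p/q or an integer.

N1=22 N2=20 N3=43 N4=61 achieved=473/610

class = fixed-axis compound train [2-stage, 473/610 wanted]
target = 473/610 in lowest terms: an exact hit needs N1·N3 = k·473 and N2·N4 = k·610 for one integer k, every count in [12, 96]; additionally prefer no 1:1 stage (N1 ≠ N2, N3 ≠ N4)
k = 1: no 1:1-free in-range split of k·473 and k·610 into factor pairs; take k = 2
k = 2: N1·N3 = 946 = 22·43, N2·N4 = 1220 = 20·61
achieved = 22·43/(20·61) = 473/610; |achieved − target| = 0 ≤ 473/61000 ✓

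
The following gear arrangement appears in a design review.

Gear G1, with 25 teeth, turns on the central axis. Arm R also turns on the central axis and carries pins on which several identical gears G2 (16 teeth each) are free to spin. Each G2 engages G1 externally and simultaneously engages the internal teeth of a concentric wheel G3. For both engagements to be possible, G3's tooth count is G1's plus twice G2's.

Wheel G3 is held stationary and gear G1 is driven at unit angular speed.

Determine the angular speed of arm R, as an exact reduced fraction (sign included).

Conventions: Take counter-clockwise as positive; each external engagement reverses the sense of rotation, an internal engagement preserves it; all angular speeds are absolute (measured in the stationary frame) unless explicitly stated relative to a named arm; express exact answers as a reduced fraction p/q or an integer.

25/82

class = planetary set [G3 = 25+2·16 = 57; Willis about the carrier]
ring teeth: 25 + 2·16 = 57
25(ω_sun−ω_arm) = −57(ω_ring−ω_arm),  ω_ring = 0, ω_sun = 1
25(1−ω_arm) = −57(0−ω_arm)  ⇒  82·ω_arm = 25  ⇒  ω_arm = 25/82
exact speed ratio = 25/82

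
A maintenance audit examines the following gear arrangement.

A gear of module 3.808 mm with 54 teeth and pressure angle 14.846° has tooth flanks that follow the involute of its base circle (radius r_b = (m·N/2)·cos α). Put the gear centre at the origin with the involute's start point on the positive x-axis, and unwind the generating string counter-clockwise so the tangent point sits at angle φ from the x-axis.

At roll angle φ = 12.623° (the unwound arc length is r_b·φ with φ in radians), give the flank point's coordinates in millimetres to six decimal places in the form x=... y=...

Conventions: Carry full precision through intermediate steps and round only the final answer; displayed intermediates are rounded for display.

topology: single-mesh involute geometry — m = 3.808, N = 54
pitch radius r_p = m·N/2 = 3.808·54/2 = 102.816000
base radius r_b = r_p·cos α = 102.816000·cos 14.846° = 99.383795
roll angle φ = 12.623° = 0.22031291 rad
x = r_b·(cos φ + φ·sin φ) = 101.766541
y = r_b·(sin φ − φ·cos φ) = 0.352537

x=101.766541 y=0.352537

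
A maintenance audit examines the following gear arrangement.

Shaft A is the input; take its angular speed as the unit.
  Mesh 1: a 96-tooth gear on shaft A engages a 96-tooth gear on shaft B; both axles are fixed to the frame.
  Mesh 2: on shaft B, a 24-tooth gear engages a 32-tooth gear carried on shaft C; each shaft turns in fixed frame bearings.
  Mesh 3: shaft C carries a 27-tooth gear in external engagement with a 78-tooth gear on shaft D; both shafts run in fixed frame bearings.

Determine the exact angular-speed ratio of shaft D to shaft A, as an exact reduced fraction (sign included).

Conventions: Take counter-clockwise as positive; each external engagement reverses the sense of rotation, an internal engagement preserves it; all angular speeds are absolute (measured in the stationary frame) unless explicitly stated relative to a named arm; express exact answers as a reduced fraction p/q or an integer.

class = fixed-axis compound train [3 meshes; 3 ratios multiply, 3 sense flips]
mesh 1 [96T→96T]: running ratio 1, sense −
mesh 2 [24T→32T]: running ratio 3/4, sense +
mesh 3 [27T→78T]: running ratio 27/104, sense −
ω_out/ω_in = -27/104

-27/104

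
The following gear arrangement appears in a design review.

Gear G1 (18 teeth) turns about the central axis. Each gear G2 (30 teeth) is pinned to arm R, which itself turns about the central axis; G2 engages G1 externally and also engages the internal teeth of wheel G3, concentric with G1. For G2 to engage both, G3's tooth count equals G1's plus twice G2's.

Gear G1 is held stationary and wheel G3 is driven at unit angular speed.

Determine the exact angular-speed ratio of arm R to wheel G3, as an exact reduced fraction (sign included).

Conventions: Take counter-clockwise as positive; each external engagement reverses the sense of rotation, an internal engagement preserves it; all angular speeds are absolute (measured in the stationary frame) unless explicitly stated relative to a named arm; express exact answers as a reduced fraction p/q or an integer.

13/16

topology: planetary set — G1 18T / G2 30T / G3 78T, arm = carrier (Willis)
ring teeth: 18 + 2·30 = 78
18(ω_sun−ω_arm) = −78(ω_ring−ω_arm),  ω_sun = 0, ω_ring = 1
18(0−ω_arm) = −78(1−ω_arm)  ⇒  96·ω_arm = 78  ⇒  ω_arm = 13/16
ω_out/ω_in = 13/16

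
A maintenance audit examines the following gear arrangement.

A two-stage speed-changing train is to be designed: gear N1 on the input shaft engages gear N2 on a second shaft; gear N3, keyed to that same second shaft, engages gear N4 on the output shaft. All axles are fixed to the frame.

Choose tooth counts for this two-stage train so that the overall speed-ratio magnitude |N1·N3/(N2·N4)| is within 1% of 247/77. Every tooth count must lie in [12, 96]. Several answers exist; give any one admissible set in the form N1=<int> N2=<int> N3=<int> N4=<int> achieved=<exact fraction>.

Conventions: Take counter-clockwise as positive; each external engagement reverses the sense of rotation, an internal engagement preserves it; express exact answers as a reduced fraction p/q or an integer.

class = fixed-axis compound train [2-stage, 247/77 wanted]
target = 247/77 in lowest terms: an exact hit needs N1·N3 = k·247 and N2·N4 = k·77 for one integer k, every count in [12, 96]; additionally prefer no 1:1 stage (N1 ≠ N2, N3 ≠ N4)
k = 1…3: no 1:1-free in-range split of k·247 and k·77 into factor pairs; take k = 4
k = 4: N1·N3 = 988 = 13·76, N2·N4 = 308 = 14·22
achieved = 13·76/(14·22) = 247/77; |achieved − target| = 0 ≤ 247/7700 ✓

N1=13 N2=14 N3=76 N4=22 achieved=247/77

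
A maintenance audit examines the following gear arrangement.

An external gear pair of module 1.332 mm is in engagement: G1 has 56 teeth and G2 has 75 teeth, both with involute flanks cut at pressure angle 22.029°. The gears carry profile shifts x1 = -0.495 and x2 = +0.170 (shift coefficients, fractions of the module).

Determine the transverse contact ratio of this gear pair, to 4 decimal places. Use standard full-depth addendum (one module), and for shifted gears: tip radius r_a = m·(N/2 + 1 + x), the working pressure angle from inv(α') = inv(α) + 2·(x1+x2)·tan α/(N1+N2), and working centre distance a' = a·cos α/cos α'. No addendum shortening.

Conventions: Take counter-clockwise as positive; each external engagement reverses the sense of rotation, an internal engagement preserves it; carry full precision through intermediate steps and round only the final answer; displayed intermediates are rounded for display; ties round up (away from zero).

1.7338

topology: single-mesh involute geometry — m = 1.332, 56T/75T pair
base radii: r_b1 = 34.573173, r_b2 = 46.303357
tip radii: r_a1 = 37.968660, r_a2 = 51.508440
inv(α') = inv(22.029°) + 2·(-0.495+0.170)·tan α/(56+75) = 0.01812890  ⇒  α' = 21.30012°
a' = a·cos α / cos α' = 87.2460·cos 22.029°/cos 21.30012° = 86.806223
action lengths: √(r_a1²−r_b1²) = 15.694421, √(r_a2²−r_b2²) = 22.563655
base pitch p_b = π·m·cos α = 3.879101
CR = (15.694421 + 22.563655 − 86.806223·sin 21.30012°)/3.879101 = 1.733762
contact ratio ≈ 1.7338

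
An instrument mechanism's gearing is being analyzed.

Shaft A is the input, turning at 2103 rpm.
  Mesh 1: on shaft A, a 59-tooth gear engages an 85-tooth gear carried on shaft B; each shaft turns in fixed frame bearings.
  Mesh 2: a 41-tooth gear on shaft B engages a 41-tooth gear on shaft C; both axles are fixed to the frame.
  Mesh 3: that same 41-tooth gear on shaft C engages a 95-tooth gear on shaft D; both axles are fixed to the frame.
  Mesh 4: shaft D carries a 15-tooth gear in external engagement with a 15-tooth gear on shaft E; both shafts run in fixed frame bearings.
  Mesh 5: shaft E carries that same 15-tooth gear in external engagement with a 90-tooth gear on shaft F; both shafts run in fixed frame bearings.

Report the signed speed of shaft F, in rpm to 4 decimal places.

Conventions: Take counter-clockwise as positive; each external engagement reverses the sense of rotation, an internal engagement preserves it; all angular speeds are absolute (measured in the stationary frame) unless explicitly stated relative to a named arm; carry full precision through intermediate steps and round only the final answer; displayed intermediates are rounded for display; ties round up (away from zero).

recognized (6 fixed axles, 5 meshes): fixed-axis compound train
mesh 1 [59T→85T]: ω = 2103.0000×59/85 = 1459.7294 rpm, sense flips to −
mesh 2 [41T→41T]: ω = 1459.7294×41/41 = 1459.7294 rpm, sense flips to +
mesh 3 [41T→95T]: ω = 1459.7294×41/95 = 629.9885 rpm, sense flips to −
mesh 4 [15T→15T]: ω = 629.9885×15/15 = 629.9885 rpm, sense flips to +
mesh 5 [15T→90T]: ω = 629.9885×15/90 = 104.9981 rpm, sense flips to −
signed output speed = -104.9981 rpm

-104.9981 rpm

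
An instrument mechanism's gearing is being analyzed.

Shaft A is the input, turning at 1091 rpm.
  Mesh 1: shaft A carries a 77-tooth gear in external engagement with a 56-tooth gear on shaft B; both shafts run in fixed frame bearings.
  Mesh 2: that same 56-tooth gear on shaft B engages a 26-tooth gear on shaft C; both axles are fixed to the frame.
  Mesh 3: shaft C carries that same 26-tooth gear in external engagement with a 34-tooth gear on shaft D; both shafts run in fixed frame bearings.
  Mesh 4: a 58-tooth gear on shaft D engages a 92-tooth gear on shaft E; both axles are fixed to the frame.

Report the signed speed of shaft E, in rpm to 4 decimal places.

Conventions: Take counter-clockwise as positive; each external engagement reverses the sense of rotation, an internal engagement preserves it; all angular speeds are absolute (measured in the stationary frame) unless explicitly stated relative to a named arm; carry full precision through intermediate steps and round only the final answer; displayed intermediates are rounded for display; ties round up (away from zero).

+1557.6746 rpm

4-mesh fixed-axis compound train (all bearings frame-fixed)
mesh 1 [77T→56T]: ω = 1091.0000×77/56 = 1500.1250 rpm, sense flips to −
mesh 2 [56T→26T]: ω = 1500.1250×56/26 = 3231.0385 rpm, sense flips to +
mesh 3 [26T→34T]: ω = 3231.0385×26/34 = 2470.7941 rpm, sense flips to −
mesh 4 [58T→92T]: ω = 2470.7941×58/92 = 1557.6746 rpm, sense flips to +
signed output speed = +1557.6746 rpm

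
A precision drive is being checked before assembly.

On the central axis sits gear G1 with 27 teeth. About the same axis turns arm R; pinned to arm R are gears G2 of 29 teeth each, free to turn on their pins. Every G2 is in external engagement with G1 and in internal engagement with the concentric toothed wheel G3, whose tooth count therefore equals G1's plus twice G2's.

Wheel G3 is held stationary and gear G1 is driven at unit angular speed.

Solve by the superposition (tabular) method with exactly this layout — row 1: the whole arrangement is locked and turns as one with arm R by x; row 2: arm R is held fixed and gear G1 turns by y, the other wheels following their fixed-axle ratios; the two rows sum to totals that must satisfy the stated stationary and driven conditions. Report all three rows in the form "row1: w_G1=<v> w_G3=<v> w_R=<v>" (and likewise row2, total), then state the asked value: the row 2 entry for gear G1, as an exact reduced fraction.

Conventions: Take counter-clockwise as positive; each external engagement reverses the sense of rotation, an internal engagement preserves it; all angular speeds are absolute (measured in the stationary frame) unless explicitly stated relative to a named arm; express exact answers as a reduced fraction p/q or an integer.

row1: w_G1=27/112 w_G3=27/112 w_R=27/112
row2: w_G1=85/112 w_G3=-27/112 w_R=0
total: w_G1=1 w_G3=0 w_R=27/112
asked value: 85/112

planetary set (27T centre, 29T on arm, 85T internal) — Willis relation
row 1: whole set turns with the arm by x
superposition row 2 [arm held]: sun y, ring −(27/85)·y, arm 0
boundary: total ω_ring = x − (27/85)·y = 0 and total ω_sun = x + y = 1  ⇒  y = 85/112, x = 27/112
row 2 ring = −(27/85)·85/112 = -27/112
totals (row 1 + row 2): sun 27/112 + 85/112 = 1, ring 27/112 + (-27/112) = 0, arm 27/112 + 0 = 27/112
asked cell (row2, sun) = 85/112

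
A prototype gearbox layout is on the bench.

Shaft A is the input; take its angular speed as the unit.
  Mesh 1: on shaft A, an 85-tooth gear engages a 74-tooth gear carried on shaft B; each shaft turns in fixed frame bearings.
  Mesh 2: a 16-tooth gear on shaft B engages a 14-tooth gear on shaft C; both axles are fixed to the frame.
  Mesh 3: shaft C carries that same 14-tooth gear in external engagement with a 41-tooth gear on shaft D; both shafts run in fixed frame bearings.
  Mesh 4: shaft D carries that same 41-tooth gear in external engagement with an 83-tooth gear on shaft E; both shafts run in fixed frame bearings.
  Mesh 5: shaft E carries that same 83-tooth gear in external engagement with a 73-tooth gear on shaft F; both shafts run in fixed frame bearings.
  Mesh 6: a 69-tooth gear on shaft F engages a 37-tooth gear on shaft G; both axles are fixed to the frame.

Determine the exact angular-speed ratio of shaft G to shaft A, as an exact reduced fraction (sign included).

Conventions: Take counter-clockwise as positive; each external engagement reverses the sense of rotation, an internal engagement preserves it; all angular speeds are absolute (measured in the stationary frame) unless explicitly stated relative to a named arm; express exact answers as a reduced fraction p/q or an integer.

46920/99937

class = fixed-axis compound train [6 meshes; 6 ratios multiply, 6 sense flips]
mesh 1 [85T→74T]: running ratio 85/74, sense −
mesh 2 [16T→14T]: running ratio 340/259, sense +
mesh 3 [14T→41T]: running ratio 680/1517, sense −
mesh 4 [41T→83T]: running ratio 680/3071, sense +
mesh 5 [83T→73T]: running ratio 680/2701, sense −
mesh 6 [69T→37T]: running ratio 46920/99937, sense +
ω_out/ω_in = 46920/99937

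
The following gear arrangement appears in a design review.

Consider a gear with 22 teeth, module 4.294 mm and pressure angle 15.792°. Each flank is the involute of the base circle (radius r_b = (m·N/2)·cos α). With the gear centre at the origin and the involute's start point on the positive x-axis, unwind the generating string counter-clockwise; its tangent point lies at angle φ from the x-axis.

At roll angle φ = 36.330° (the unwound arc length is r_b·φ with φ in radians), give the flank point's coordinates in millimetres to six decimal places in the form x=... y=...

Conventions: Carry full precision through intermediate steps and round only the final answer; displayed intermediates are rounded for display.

topology: single-mesh involute geometry — m = 4.294, N = 22
pitch radius r_p = m·N/2 = 4.294·22/2 = 47.234000
base radius r_b = r_p·cos α = 47.234000·cos 15.792° = 45.451200
roll angle φ = 36.330° = 0.63407812 rad
x = r_b·(cos φ + φ·sin φ) = 53.690062
y = r_b·(sin φ − φ·cos φ) = 3.709282

x=53.690062 y=3.709282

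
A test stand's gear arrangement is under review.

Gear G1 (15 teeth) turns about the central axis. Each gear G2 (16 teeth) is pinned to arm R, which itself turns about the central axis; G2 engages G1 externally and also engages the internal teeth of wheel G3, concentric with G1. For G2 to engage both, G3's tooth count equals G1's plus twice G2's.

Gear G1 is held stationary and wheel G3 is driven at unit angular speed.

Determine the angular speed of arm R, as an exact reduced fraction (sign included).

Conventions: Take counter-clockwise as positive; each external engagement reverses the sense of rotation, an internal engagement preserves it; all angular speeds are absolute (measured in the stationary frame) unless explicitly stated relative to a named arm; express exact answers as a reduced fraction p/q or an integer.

planetary set (15T centre, 16T on arm, 47T internal) — Willis relation
ring teeth: 15 + 2·16 = 47
15(ω_sun−ω_arm) = −47(ω_ring−ω_arm),  ω_sun = 0, ω_ring = 1
15(0−ω_arm) = −47(1−ω_arm)  ⇒  62·ω_arm = 47  ⇒  ω_arm = 47/62
exact speed ratio = 47/62

47/62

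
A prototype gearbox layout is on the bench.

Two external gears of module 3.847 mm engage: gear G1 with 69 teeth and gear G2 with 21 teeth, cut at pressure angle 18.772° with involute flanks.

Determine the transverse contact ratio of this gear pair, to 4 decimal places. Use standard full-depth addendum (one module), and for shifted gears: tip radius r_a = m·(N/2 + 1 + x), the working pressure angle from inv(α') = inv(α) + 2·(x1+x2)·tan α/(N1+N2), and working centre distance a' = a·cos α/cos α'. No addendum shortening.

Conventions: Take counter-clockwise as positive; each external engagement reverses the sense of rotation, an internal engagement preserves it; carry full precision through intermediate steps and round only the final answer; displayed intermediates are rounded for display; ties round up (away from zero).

1.7487

single-mesh involute tooth geometry (69T engaging 21T at module 3.847)
base radii: r_b1 = 125.661597, r_b2 = 38.244834
tip radii: r_a1 = 136.568500, r_a2 = 44.240500
no profile shift: α' = α, a' = a
action lengths: √(r_a1²−r_b1²) = 53.480073, √(r_a2²−r_b2²) = 22.238582
base pitch p_b = π·m·cos α = 11.442828
CR = (53.480073 + 22.238582 − 173.115000·sin 18.77200°)/11.442828 = 1.748669
contact ratio ≈ 1.7487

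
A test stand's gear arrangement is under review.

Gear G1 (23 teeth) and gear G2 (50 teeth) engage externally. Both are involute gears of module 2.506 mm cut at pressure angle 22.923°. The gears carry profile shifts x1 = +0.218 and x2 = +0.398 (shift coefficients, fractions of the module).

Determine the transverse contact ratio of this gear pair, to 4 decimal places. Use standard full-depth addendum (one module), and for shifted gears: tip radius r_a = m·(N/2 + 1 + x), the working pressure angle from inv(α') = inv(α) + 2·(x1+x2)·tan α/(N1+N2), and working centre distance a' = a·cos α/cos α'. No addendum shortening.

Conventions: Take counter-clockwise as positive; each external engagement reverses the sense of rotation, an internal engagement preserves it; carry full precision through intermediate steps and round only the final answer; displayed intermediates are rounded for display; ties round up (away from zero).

topology: single-mesh involute geometry — m = 2.506, 23T/50T pair
base radii: r_b1 = 26.543138, r_b2 = 57.702475
tip radii: r_a1 = 31.871308, r_a2 = 66.153388
inv(α') = inv(22.923°) + 2·(+0.218+0.398)·tan α/(23+50) = 0.02994484  ⇒  α' = 24.99196°
a' = a·cos α / cos α' = 91.4690·cos 22.923°/cos 24.99196° = 92.948667
action lengths: √(r_a1²−r_b1²) = 17.642054, √(r_a2²−r_b2²) = 32.352668
base pitch p_b = π·m·cos α = 7.251107
CR = (17.642054 + 32.352668 − 92.948667·sin 24.99196°)/7.251107 = 1.479049
contact ratio ≈ 1.4790

1.4790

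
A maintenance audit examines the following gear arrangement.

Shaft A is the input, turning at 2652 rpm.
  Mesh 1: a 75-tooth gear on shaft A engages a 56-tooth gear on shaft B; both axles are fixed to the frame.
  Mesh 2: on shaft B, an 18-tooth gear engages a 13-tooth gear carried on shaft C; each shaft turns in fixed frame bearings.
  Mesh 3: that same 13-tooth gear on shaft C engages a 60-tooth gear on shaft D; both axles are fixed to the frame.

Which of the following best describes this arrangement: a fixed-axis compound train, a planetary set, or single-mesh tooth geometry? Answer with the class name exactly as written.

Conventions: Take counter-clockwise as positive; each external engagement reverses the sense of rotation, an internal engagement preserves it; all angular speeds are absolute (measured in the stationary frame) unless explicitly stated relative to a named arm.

fixed-axis compound train

recognized (4 fixed axles, 3 meshes): fixed-axis compound train
classification: fixed-axis compound train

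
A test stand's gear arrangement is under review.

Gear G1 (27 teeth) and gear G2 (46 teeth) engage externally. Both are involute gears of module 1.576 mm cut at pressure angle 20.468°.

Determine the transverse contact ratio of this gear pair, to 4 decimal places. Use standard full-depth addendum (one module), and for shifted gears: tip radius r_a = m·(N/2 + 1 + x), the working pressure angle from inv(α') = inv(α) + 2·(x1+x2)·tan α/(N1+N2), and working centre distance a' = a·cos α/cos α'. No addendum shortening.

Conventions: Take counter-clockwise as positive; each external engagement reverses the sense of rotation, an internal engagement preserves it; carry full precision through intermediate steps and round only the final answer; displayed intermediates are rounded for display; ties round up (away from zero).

1.6634

class = single-mesh tooth geometry [involute pair 27T × 46T, m = 1.576]
base radii: r_b1 = 19.932796, r_b2 = 33.959578
tip radii: r_a1 = 22.852000, r_a2 = 37.824000
no profile shift: α' = α, a' = a
action lengths: √(r_a1²−r_b1²) = 11.175757, √(r_a2²−r_b2²) = 16.655391
base pitch p_b = π·m·cos α = 4.638572
CR = (11.175757 + 16.655391 − 57.524000·sin 20.46800°)/4.638572 = 1.663424
contact ratio ≈ 1.6634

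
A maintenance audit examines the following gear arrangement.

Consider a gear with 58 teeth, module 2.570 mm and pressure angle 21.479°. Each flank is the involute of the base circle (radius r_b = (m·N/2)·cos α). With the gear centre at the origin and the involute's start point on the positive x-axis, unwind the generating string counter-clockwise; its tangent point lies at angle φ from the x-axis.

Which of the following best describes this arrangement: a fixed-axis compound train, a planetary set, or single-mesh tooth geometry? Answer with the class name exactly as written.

topology: single-mesh involute geometry — m = 2.570, N = 58
classification: single-mesh tooth geometry

single-mesh tooth geometry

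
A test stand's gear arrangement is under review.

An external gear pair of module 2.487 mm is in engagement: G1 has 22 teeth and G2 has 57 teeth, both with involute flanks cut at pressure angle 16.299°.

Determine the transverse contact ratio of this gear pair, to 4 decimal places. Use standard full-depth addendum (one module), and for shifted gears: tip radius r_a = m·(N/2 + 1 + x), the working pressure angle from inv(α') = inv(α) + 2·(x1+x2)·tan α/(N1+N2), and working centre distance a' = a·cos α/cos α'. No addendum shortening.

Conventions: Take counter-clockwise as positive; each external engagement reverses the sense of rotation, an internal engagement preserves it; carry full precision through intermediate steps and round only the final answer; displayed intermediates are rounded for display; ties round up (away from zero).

single-mesh involute tooth geometry (22T engaging 57T at module 2.487)
base radii: r_b1 = 26.257527, r_b2 = 68.030866
tip radii: r_a1 = 29.844000, r_a2 = 73.366500
no profile shift: α' = α, a' = a
action lengths: √(r_a1²−r_b1²) = 14.184731, √(r_a2²−r_b2²) = 27.467154
base pitch p_b = π·m·cos α = 7.499132
CR = (14.184731 + 27.467154 − 98.236500·sin 16.29900°)/7.499132 = 1.877793
contact ratio ≈ 1.8778

1.8778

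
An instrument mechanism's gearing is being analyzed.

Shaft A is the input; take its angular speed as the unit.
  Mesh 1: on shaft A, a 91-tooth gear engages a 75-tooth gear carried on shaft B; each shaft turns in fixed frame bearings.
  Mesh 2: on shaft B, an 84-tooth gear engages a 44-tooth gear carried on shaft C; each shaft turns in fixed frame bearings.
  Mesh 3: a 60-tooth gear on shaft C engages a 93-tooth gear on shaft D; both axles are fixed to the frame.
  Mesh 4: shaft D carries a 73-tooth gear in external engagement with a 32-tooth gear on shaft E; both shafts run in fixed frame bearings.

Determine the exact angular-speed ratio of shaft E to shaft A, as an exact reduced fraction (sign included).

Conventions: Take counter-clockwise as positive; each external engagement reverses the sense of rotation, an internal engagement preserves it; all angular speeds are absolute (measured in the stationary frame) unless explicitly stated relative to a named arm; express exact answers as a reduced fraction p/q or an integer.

46501/13640

class = fixed-axis compound train [4 meshes; 4 ratios multiply, 4 sense flips]
mesh 1 [91T→75T]: running ratio 91/75, sense −
mesh 2 [84T→44T]: running ratio 637/275, sense +
mesh 3 [60T→93T]: running ratio 2548/1705, sense −
mesh 4 [73T→32T]: running ratio 46501/13640, sense +
ω_out/ω_in = 46501/13640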